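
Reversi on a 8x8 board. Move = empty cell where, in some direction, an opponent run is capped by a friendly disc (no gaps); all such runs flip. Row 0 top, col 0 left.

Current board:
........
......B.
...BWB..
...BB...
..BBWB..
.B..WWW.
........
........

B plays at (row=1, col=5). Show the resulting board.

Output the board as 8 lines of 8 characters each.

Place B at (1,5); scan 8 dirs for brackets.
Dir NW: first cell '.' (not opp) -> no flip
Dir N: first cell '.' (not opp) -> no flip
Dir NE: first cell '.' (not opp) -> no flip
Dir W: first cell '.' (not opp) -> no flip
Dir E: first cell 'B' (not opp) -> no flip
Dir SW: opp run (2,4) capped by B -> flip
Dir S: first cell 'B' (not opp) -> no flip
Dir SE: first cell '.' (not opp) -> no flip
All flips: (2,4)

Answer: ........
.....BB.
...BBB..
...BB...
..BBWB..
.B..WWW.
........
........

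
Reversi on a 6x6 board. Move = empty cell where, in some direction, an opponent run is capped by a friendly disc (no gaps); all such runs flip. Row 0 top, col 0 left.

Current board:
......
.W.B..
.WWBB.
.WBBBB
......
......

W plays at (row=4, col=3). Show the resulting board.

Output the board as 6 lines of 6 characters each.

Answer: ......
.W.B..
.WWBB.
.WWBBB
...W..
......

Derivation:
Place W at (4,3); scan 8 dirs for brackets.
Dir NW: opp run (3,2) capped by W -> flip
Dir N: opp run (3,3) (2,3) (1,3), next='.' -> no flip
Dir NE: opp run (3,4), next='.' -> no flip
Dir W: first cell '.' (not opp) -> no flip
Dir E: first cell '.' (not opp) -> no flip
Dir SW: first cell '.' (not opp) -> no flip
Dir S: first cell '.' (not opp) -> no flip
Dir SE: first cell '.' (not opp) -> no flip
All flips: (3,2)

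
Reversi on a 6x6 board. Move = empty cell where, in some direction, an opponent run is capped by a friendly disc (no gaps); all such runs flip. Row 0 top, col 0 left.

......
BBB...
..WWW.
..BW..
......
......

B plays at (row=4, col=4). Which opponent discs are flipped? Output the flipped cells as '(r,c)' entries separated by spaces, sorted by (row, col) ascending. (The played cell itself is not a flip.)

Dir NW: opp run (3,3) (2,2) capped by B -> flip
Dir N: first cell '.' (not opp) -> no flip
Dir NE: first cell '.' (not opp) -> no flip
Dir W: first cell '.' (not opp) -> no flip
Dir E: first cell '.' (not opp) -> no flip
Dir SW: first cell '.' (not opp) -> no flip
Dir S: first cell '.' (not opp) -> no flip
Dir SE: first cell '.' (not opp) -> no flip

Answer: (2,2) (3,3)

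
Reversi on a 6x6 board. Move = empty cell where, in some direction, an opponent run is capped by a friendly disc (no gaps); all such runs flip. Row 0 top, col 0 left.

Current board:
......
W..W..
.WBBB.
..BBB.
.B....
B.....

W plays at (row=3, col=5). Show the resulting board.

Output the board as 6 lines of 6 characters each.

Answer: ......
W..W..
.WBBW.
..BBBW
.B....
B.....

Derivation:
Place W at (3,5); scan 8 dirs for brackets.
Dir NW: opp run (2,4) capped by W -> flip
Dir N: first cell '.' (not opp) -> no flip
Dir NE: edge -> no flip
Dir W: opp run (3,4) (3,3) (3,2), next='.' -> no flip
Dir E: edge -> no flip
Dir SW: first cell '.' (not opp) -> no flip
Dir S: first cell '.' (not opp) -> no flip
Dir SE: edge -> no flip
All flips: (2,4)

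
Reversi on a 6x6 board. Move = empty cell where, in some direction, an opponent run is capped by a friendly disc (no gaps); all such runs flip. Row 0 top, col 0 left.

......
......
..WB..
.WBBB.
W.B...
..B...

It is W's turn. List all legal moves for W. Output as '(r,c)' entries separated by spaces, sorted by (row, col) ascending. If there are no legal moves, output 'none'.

Answer: (2,4) (3,5) (4,4) (5,3)

Derivation:
(1,2): no bracket -> illegal
(1,3): no bracket -> illegal
(1,4): no bracket -> illegal
(2,1): no bracket -> illegal
(2,4): flips 1 -> legal
(2,5): no bracket -> illegal
(3,5): flips 3 -> legal
(4,1): no bracket -> illegal
(4,3): no bracket -> illegal
(4,4): flips 1 -> legal
(4,5): no bracket -> illegal
(5,1): no bracket -> illegal
(5,3): flips 1 -> legal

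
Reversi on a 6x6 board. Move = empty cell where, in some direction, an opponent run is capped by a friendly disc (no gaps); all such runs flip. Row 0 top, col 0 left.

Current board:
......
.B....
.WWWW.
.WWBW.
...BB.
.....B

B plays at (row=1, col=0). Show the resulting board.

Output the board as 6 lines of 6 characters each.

Answer: ......
BB....
.BWWW.
.WBBW.
...BB.
.....B

Derivation:
Place B at (1,0); scan 8 dirs for brackets.
Dir NW: edge -> no flip
Dir N: first cell '.' (not opp) -> no flip
Dir NE: first cell '.' (not opp) -> no flip
Dir W: edge -> no flip
Dir E: first cell 'B' (not opp) -> no flip
Dir SW: edge -> no flip
Dir S: first cell '.' (not opp) -> no flip
Dir SE: opp run (2,1) (3,2) capped by B -> flip
All flips: (2,1) (3,2)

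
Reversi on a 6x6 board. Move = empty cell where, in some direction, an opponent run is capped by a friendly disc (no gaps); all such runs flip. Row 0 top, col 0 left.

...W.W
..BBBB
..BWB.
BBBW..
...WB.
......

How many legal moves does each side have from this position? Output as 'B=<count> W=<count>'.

-- B to move --
(0,2): no bracket -> illegal
(0,4): no bracket -> illegal
(3,4): flips 2 -> legal
(4,2): flips 2 -> legal
(5,2): no bracket -> illegal
(5,3): flips 3 -> legal
(5,4): flips 1 -> legal
B mobility = 4
-- W to move --
(0,1): flips 1 -> legal
(0,2): no bracket -> illegal
(0,4): no bracket -> illegal
(1,1): flips 1 -> legal
(2,0): no bracket -> illegal
(2,1): flips 3 -> legal
(2,5): flips 3 -> legal
(3,4): no bracket -> illegal
(3,5): no bracket -> illegal
(4,0): no bracket -> illegal
(4,1): flips 1 -> legal
(4,2): no bracket -> illegal
(4,5): flips 1 -> legal
(5,3): no bracket -> illegal
(5,4): no bracket -> illegal
(5,5): flips 1 -> legal
W mobility = 7

Answer: B=4 W=7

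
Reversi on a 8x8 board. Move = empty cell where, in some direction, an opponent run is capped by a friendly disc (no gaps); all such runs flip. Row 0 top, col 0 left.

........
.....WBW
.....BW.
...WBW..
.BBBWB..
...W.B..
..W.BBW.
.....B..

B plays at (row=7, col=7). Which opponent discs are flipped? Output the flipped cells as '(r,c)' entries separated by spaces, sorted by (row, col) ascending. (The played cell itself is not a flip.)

Dir NW: opp run (6,6) capped by B -> flip
Dir N: first cell '.' (not opp) -> no flip
Dir NE: edge -> no flip
Dir W: first cell '.' (not opp) -> no flip
Dir E: edge -> no flip
Dir SW: edge -> no flip
Dir S: edge -> no flip
Dir SE: edge -> no flip

Answer: (6,6)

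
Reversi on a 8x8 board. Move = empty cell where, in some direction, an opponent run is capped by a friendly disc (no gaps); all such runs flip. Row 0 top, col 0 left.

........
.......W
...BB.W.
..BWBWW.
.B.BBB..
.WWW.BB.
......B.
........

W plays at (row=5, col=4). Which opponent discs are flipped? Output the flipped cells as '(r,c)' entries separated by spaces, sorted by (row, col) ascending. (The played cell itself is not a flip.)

Answer: (4,5)

Derivation:
Dir NW: opp run (4,3) (3,2), next='.' -> no flip
Dir N: opp run (4,4) (3,4) (2,4), next='.' -> no flip
Dir NE: opp run (4,5) capped by W -> flip
Dir W: first cell 'W' (not opp) -> no flip
Dir E: opp run (5,5) (5,6), next='.' -> no flip
Dir SW: first cell '.' (not opp) -> no flip
Dir S: first cell '.' (not opp) -> no flip
Dir SE: first cell '.' (not opp) -> no flip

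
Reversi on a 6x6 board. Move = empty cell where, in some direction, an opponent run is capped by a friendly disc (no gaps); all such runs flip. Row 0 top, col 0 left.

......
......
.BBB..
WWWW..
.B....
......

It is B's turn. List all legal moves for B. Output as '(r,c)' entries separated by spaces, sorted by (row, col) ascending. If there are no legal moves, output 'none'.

Answer: (4,0) (4,2) (4,3) (4,4)

Derivation:
(2,0): no bracket -> illegal
(2,4): no bracket -> illegal
(3,4): no bracket -> illegal
(4,0): flips 1 -> legal
(4,2): flips 1 -> legal
(4,3): flips 2 -> legal
(4,4): flips 1 -> legal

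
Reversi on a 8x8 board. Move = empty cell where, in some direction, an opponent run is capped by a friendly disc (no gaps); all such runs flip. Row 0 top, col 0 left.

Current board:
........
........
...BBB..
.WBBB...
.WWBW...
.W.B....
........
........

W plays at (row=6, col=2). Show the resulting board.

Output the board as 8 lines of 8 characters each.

Answer: ........
........
...BBB..
.WBBB...
.WWBW...
.W.W....
..W.....
........

Derivation:
Place W at (6,2); scan 8 dirs for brackets.
Dir NW: first cell 'W' (not opp) -> no flip
Dir N: first cell '.' (not opp) -> no flip
Dir NE: opp run (5,3) capped by W -> flip
Dir W: first cell '.' (not opp) -> no flip
Dir E: first cell '.' (not opp) -> no flip
Dir SW: first cell '.' (not opp) -> no flip
Dir S: first cell '.' (not opp) -> no flip
Dir SE: first cell '.' (not opp) -> no flip
All flips: (5,3)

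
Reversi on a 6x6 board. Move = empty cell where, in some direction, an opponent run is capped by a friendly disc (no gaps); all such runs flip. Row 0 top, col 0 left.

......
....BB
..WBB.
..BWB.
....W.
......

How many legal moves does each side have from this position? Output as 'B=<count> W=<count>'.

-- B to move --
(1,1): no bracket -> illegal
(1,2): flips 1 -> legal
(1,3): no bracket -> illegal
(2,1): flips 1 -> legal
(3,1): no bracket -> illegal
(3,5): no bracket -> illegal
(4,2): flips 1 -> legal
(4,3): flips 1 -> legal
(4,5): no bracket -> illegal
(5,3): no bracket -> illegal
(5,4): flips 1 -> legal
(5,5): no bracket -> illegal
B mobility = 5
-- W to move --
(0,3): no bracket -> illegal
(0,4): flips 3 -> legal
(0,5): no bracket -> illegal
(1,2): no bracket -> illegal
(1,3): flips 1 -> legal
(2,1): no bracket -> illegal
(2,5): flips 2 -> legal
(3,1): flips 1 -> legal
(3,5): flips 1 -> legal
(4,1): no bracket -> illegal
(4,2): flips 1 -> legal
(4,3): no bracket -> illegal
(4,5): no bracket -> illegal
W mobility = 6

Answer: B=5 W=6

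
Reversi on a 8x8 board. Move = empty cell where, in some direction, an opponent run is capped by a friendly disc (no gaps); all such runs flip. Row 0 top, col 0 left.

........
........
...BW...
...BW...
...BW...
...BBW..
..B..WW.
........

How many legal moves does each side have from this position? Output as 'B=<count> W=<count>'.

-- B to move --
(1,3): no bracket -> illegal
(1,4): flips 3 -> legal
(1,5): flips 1 -> legal
(2,5): flips 2 -> legal
(3,5): flips 2 -> legal
(4,5): flips 2 -> legal
(4,6): no bracket -> illegal
(5,6): flips 1 -> legal
(5,7): no bracket -> illegal
(6,4): no bracket -> illegal
(6,7): no bracket -> illegal
(7,4): no bracket -> illegal
(7,5): no bracket -> illegal
(7,6): flips 1 -> legal
(7,7): flips 3 -> legal
B mobility = 8
-- W to move --
(1,2): flips 1 -> legal
(1,3): no bracket -> illegal
(1,4): no bracket -> illegal
(2,2): flips 2 -> legal
(3,2): flips 3 -> legal
(4,2): flips 2 -> legal
(4,5): no bracket -> illegal
(5,1): no bracket -> illegal
(5,2): flips 3 -> legal
(6,1): no bracket -> illegal
(6,3): no bracket -> illegal
(6,4): flips 1 -> legal
(7,1): flips 2 -> legal
(7,2): no bracket -> illegal
(7,3): no bracket -> illegal
W mobility = 7

Answer: B=8 W=7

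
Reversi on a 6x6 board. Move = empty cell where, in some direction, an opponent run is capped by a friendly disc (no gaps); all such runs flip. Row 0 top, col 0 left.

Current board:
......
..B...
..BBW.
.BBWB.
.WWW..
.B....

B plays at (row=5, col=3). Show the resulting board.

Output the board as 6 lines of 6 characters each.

Answer: ......
..B...
..BBW.
.BBBB.
.WBB..
.B.B..

Derivation:
Place B at (5,3); scan 8 dirs for brackets.
Dir NW: opp run (4,2) capped by B -> flip
Dir N: opp run (4,3) (3,3) capped by B -> flip
Dir NE: first cell '.' (not opp) -> no flip
Dir W: first cell '.' (not opp) -> no flip
Dir E: first cell '.' (not opp) -> no flip
Dir SW: edge -> no flip
Dir S: edge -> no flip
Dir SE: edge -> no flip
All flips: (3,3) (4,2) (4,3)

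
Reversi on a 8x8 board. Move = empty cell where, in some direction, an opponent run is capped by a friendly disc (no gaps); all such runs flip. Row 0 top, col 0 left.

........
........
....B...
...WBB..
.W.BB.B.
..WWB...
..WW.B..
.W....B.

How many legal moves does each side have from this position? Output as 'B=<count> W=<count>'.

-- B to move --
(2,2): flips 1 -> legal
(2,3): flips 1 -> legal
(3,0): no bracket -> illegal
(3,1): no bracket -> illegal
(3,2): flips 1 -> legal
(4,0): no bracket -> illegal
(4,2): flips 1 -> legal
(5,0): no bracket -> illegal
(5,1): flips 2 -> legal
(6,0): no bracket -> illegal
(6,1): flips 1 -> legal
(6,4): no bracket -> illegal
(7,0): no bracket -> illegal
(7,2): flips 1 -> legal
(7,3): flips 2 -> legal
(7,4): no bracket -> illegal
B mobility = 8
-- W to move --
(1,3): no bracket -> illegal
(1,4): no bracket -> illegal
(1,5): flips 1 -> legal
(2,3): no bracket -> illegal
(2,5): flips 2 -> legal
(2,6): flips 2 -> legal
(3,2): no bracket -> illegal
(3,6): flips 2 -> legal
(3,7): no bracket -> illegal
(4,2): no bracket -> illegal
(4,5): flips 1 -> legal
(4,7): no bracket -> illegal
(5,5): flips 2 -> legal
(5,6): no bracket -> illegal
(5,7): no bracket -> illegal
(6,4): no bracket -> illegal
(6,6): no bracket -> illegal
(6,7): no bracket -> illegal
(7,4): no bracket -> illegal
(7,5): no bracket -> illegal
(7,7): no bracket -> illegal
W mobility = 6

Answer: B=8 W=6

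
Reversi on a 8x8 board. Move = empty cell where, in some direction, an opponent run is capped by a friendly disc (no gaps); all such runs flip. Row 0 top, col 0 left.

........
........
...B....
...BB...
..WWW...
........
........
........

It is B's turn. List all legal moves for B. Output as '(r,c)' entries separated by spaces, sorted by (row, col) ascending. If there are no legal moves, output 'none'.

Answer: (5,1) (5,2) (5,3) (5,4) (5,5)

Derivation:
(3,1): no bracket -> illegal
(3,2): no bracket -> illegal
(3,5): no bracket -> illegal
(4,1): no bracket -> illegal
(4,5): no bracket -> illegal
(5,1): flips 1 -> legal
(5,2): flips 1 -> legal
(5,3): flips 1 -> legal
(5,4): flips 1 -> legal
(5,5): flips 1 -> legal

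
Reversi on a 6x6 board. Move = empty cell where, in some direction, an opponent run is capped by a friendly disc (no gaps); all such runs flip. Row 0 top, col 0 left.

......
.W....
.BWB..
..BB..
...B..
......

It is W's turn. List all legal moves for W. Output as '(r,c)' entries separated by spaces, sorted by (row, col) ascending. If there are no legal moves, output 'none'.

Answer: (2,0) (2,4) (3,1) (4,2) (4,4)

Derivation:
(1,0): no bracket -> illegal
(1,2): no bracket -> illegal
(1,3): no bracket -> illegal
(1,4): no bracket -> illegal
(2,0): flips 1 -> legal
(2,4): flips 1 -> legal
(3,0): no bracket -> illegal
(3,1): flips 1 -> legal
(3,4): no bracket -> illegal
(4,1): no bracket -> illegal
(4,2): flips 1 -> legal
(4,4): flips 1 -> legal
(5,2): no bracket -> illegal
(5,3): no bracket -> illegal
(5,4): no bracket -> illegal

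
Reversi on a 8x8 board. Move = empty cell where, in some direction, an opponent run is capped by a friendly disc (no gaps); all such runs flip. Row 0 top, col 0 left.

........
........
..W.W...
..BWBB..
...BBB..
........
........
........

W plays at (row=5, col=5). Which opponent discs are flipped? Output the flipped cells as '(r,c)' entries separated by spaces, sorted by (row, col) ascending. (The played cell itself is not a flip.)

Answer: (4,4)

Derivation:
Dir NW: opp run (4,4) capped by W -> flip
Dir N: opp run (4,5) (3,5), next='.' -> no flip
Dir NE: first cell '.' (not opp) -> no flip
Dir W: first cell '.' (not opp) -> no flip
Dir E: first cell '.' (not opp) -> no flip
Dir SW: first cell '.' (not opp) -> no flip
Dir S: first cell '.' (not opp) -> no flip
Dir SE: first cell '.' (not opp) -> no flip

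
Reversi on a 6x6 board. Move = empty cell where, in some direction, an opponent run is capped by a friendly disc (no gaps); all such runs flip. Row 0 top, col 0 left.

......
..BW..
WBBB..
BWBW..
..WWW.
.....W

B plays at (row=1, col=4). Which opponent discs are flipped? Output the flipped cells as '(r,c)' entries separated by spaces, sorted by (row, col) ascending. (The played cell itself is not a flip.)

Dir NW: first cell '.' (not opp) -> no flip
Dir N: first cell '.' (not opp) -> no flip
Dir NE: first cell '.' (not opp) -> no flip
Dir W: opp run (1,3) capped by B -> flip
Dir E: first cell '.' (not opp) -> no flip
Dir SW: first cell 'B' (not opp) -> no flip
Dir S: first cell '.' (not opp) -> no flip
Dir SE: first cell '.' (not opp) -> no flip

Answer: (1,3)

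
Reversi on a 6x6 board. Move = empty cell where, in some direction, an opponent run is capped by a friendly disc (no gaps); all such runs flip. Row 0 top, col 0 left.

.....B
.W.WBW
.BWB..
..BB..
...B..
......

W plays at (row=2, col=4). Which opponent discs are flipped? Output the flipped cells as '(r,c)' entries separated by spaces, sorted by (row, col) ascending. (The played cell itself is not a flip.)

Answer: (2,3)

Derivation:
Dir NW: first cell 'W' (not opp) -> no flip
Dir N: opp run (1,4), next='.' -> no flip
Dir NE: first cell 'W' (not opp) -> no flip
Dir W: opp run (2,3) capped by W -> flip
Dir E: first cell '.' (not opp) -> no flip
Dir SW: opp run (3,3), next='.' -> no flip
Dir S: first cell '.' (not opp) -> no flip
Dir SE: first cell '.' (not opp) -> no flip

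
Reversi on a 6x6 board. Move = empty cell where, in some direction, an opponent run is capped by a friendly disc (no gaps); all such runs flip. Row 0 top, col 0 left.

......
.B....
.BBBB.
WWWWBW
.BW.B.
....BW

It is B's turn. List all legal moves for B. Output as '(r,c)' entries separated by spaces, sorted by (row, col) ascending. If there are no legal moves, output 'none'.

(2,0): no bracket -> illegal
(2,5): no bracket -> illegal
(4,0): flips 1 -> legal
(4,3): flips 3 -> legal
(4,5): no bracket -> illegal
(5,1): flips 2 -> legal
(5,2): flips 2 -> legal
(5,3): no bracket -> illegal

Answer: (4,0) (4,3) (5,1) (5,2)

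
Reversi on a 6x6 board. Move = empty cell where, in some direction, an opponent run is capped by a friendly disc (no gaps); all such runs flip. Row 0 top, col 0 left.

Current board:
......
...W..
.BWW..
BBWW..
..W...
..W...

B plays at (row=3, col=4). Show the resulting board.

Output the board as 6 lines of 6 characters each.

Place B at (3,4); scan 8 dirs for brackets.
Dir NW: opp run (2,3), next='.' -> no flip
Dir N: first cell '.' (not opp) -> no flip
Dir NE: first cell '.' (not opp) -> no flip
Dir W: opp run (3,3) (3,2) capped by B -> flip
Dir E: first cell '.' (not opp) -> no flip
Dir SW: first cell '.' (not opp) -> no flip
Dir S: first cell '.' (not opp) -> no flip
Dir SE: first cell '.' (not opp) -> no flip
All flips: (3,2) (3,3)

Answer: ......
...W..
.BWW..
BBBBB.
..W...
..W...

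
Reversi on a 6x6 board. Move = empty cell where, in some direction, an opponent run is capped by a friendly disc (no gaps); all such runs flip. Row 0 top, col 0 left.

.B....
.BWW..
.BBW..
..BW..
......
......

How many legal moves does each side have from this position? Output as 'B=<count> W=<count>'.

-- B to move --
(0,2): flips 1 -> legal
(0,3): flips 1 -> legal
(0,4): flips 1 -> legal
(1,4): flips 3 -> legal
(2,4): flips 1 -> legal
(3,4): flips 3 -> legal
(4,2): no bracket -> illegal
(4,3): no bracket -> illegal
(4,4): flips 1 -> legal
B mobility = 7
-- W to move --
(0,0): flips 2 -> legal
(0,2): no bracket -> illegal
(1,0): flips 1 -> legal
(2,0): flips 2 -> legal
(3,0): flips 1 -> legal
(3,1): flips 2 -> legal
(4,1): flips 1 -> legal
(4,2): flips 2 -> legal
(4,3): no bracket -> illegal
W mobility = 7

Answer: B=7 W=7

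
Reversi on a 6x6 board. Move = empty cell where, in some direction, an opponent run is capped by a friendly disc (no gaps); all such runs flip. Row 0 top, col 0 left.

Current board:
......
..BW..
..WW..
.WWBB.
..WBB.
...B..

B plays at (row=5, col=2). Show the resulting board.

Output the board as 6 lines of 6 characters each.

Place B at (5,2); scan 8 dirs for brackets.
Dir NW: first cell '.' (not opp) -> no flip
Dir N: opp run (4,2) (3,2) (2,2) capped by B -> flip
Dir NE: first cell 'B' (not opp) -> no flip
Dir W: first cell '.' (not opp) -> no flip
Dir E: first cell 'B' (not opp) -> no flip
Dir SW: edge -> no flip
Dir S: edge -> no flip
Dir SE: edge -> no flip
All flips: (2,2) (3,2) (4,2)

Answer: ......
..BW..
..BW..
.WBBB.
..BBB.
..BB..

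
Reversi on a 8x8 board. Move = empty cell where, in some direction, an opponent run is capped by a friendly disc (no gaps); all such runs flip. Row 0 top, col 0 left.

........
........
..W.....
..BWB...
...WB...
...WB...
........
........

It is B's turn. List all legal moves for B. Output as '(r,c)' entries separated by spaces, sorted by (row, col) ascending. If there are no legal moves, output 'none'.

(1,1): flips 2 -> legal
(1,2): flips 1 -> legal
(1,3): no bracket -> illegal
(2,1): no bracket -> illegal
(2,3): no bracket -> illegal
(2,4): no bracket -> illegal
(3,1): no bracket -> illegal
(4,2): flips 1 -> legal
(5,2): flips 2 -> legal
(6,2): flips 1 -> legal
(6,3): no bracket -> illegal
(6,4): no bracket -> illegal

Answer: (1,1) (1,2) (4,2) (5,2) (6,2)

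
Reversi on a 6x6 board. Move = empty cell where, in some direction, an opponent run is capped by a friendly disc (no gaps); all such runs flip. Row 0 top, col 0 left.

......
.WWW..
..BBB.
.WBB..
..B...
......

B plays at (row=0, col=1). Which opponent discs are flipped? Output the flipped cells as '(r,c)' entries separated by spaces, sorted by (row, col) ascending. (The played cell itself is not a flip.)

Answer: (1,2)

Derivation:
Dir NW: edge -> no flip
Dir N: edge -> no flip
Dir NE: edge -> no flip
Dir W: first cell '.' (not opp) -> no flip
Dir E: first cell '.' (not opp) -> no flip
Dir SW: first cell '.' (not opp) -> no flip
Dir S: opp run (1,1), next='.' -> no flip
Dir SE: opp run (1,2) capped by B -> flip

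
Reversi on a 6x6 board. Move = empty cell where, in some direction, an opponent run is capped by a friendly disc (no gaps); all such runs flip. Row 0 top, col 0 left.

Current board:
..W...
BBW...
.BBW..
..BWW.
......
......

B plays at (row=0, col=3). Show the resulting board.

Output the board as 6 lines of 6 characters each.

Place B at (0,3); scan 8 dirs for brackets.
Dir NW: edge -> no flip
Dir N: edge -> no flip
Dir NE: edge -> no flip
Dir W: opp run (0,2), next='.' -> no flip
Dir E: first cell '.' (not opp) -> no flip
Dir SW: opp run (1,2) capped by B -> flip
Dir S: first cell '.' (not opp) -> no flip
Dir SE: first cell '.' (not opp) -> no flip
All flips: (1,2)

Answer: ..WB..
BBB...
.BBW..
..BWW.
......
......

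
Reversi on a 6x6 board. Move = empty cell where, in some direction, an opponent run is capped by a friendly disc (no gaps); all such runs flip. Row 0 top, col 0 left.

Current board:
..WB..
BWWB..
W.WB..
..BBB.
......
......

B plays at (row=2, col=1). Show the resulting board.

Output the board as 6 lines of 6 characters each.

Answer: ..WB..
BWBB..
WBBB..
..BBB.
......
......

Derivation:
Place B at (2,1); scan 8 dirs for brackets.
Dir NW: first cell 'B' (not opp) -> no flip
Dir N: opp run (1,1), next='.' -> no flip
Dir NE: opp run (1,2) capped by B -> flip
Dir W: opp run (2,0), next=edge -> no flip
Dir E: opp run (2,2) capped by B -> flip
Dir SW: first cell '.' (not opp) -> no flip
Dir S: first cell '.' (not opp) -> no flip
Dir SE: first cell 'B' (not opp) -> no flip
All flips: (1,2) (2,2)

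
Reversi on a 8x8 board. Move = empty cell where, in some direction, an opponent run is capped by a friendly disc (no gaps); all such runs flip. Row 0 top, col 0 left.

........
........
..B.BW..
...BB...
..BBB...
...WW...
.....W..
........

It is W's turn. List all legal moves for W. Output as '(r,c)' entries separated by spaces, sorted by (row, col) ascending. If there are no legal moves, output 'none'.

Answer: (1,4) (2,3) (3,1) (3,2) (3,5) (5,2)

Derivation:
(1,1): no bracket -> illegal
(1,2): no bracket -> illegal
(1,3): no bracket -> illegal
(1,4): flips 3 -> legal
(1,5): no bracket -> illegal
(2,1): no bracket -> illegal
(2,3): flips 3 -> legal
(3,1): flips 1 -> legal
(3,2): flips 1 -> legal
(3,5): flips 1 -> legal
(4,1): no bracket -> illegal
(4,5): no bracket -> illegal
(5,1): no bracket -> illegal
(5,2): flips 2 -> legal
(5,5): no bracket -> illegal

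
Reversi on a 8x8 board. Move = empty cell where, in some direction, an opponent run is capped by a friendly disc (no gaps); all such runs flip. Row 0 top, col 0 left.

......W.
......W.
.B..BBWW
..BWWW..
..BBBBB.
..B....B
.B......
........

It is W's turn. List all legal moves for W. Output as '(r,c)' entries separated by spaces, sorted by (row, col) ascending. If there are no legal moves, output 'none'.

(1,0): no bracket -> illegal
(1,1): no bracket -> illegal
(1,2): no bracket -> illegal
(1,3): flips 1 -> legal
(1,4): flips 1 -> legal
(1,5): flips 2 -> legal
(2,0): no bracket -> illegal
(2,2): no bracket -> illegal
(2,3): flips 2 -> legal
(3,0): no bracket -> illegal
(3,1): flips 1 -> legal
(3,6): no bracket -> illegal
(3,7): no bracket -> illegal
(4,1): no bracket -> illegal
(4,7): no bracket -> illegal
(5,0): no bracket -> illegal
(5,1): flips 1 -> legal
(5,3): flips 2 -> legal
(5,4): flips 1 -> legal
(5,5): flips 2 -> legal
(5,6): flips 1 -> legal
(6,0): no bracket -> illegal
(6,2): no bracket -> illegal
(6,3): no bracket -> illegal
(6,6): no bracket -> illegal
(6,7): no bracket -> illegal
(7,0): flips 3 -> legal
(7,1): no bracket -> illegal
(7,2): no bracket -> illegal

Answer: (1,3) (1,4) (1,5) (2,3) (3,1) (5,1) (5,3) (5,4) (5,5) (5,6) (7,0)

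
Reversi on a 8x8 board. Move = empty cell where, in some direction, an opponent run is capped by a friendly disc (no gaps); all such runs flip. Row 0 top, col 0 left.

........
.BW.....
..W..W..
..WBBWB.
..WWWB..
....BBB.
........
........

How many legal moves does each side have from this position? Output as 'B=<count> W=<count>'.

Answer: B=10 W=10

Derivation:
-- B to move --
(0,1): no bracket -> illegal
(0,2): no bracket -> illegal
(0,3): no bracket -> illegal
(1,3): flips 1 -> legal
(1,4): flips 1 -> legal
(1,5): flips 2 -> legal
(1,6): flips 1 -> legal
(2,1): flips 2 -> legal
(2,3): no bracket -> illegal
(2,4): no bracket -> illegal
(2,6): no bracket -> illegal
(3,1): flips 1 -> legal
(4,1): flips 3 -> legal
(4,6): no bracket -> illegal
(5,1): flips 1 -> legal
(5,2): flips 1 -> legal
(5,3): flips 1 -> legal
B mobility = 10
-- W to move --
(0,0): flips 1 -> legal
(0,1): no bracket -> illegal
(0,2): no bracket -> illegal
(1,0): flips 1 -> legal
(2,0): no bracket -> illegal
(2,1): no bracket -> illegal
(2,3): flips 1 -> legal
(2,4): flips 2 -> legal
(2,6): no bracket -> illegal
(2,7): no bracket -> illegal
(3,7): flips 1 -> legal
(4,6): flips 1 -> legal
(4,7): flips 1 -> legal
(5,3): no bracket -> illegal
(5,7): no bracket -> illegal
(6,3): no bracket -> illegal
(6,4): flips 1 -> legal
(6,5): flips 3 -> legal
(6,6): flips 1 -> legal
(6,7): no bracket -> illegal
W mobility = 10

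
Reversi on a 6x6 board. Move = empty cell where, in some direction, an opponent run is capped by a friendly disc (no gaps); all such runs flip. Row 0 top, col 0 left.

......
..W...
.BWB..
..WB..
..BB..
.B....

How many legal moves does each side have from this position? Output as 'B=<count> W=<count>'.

Answer: B=6 W=9

Derivation:
-- B to move --
(0,1): flips 1 -> legal
(0,2): flips 3 -> legal
(0,3): flips 1 -> legal
(1,1): flips 1 -> legal
(1,3): no bracket -> illegal
(3,1): flips 1 -> legal
(4,1): flips 1 -> legal
B mobility = 6
-- W to move --
(1,0): flips 1 -> legal
(1,1): no bracket -> illegal
(1,3): no bracket -> illegal
(1,4): flips 1 -> legal
(2,0): flips 1 -> legal
(2,4): flips 1 -> legal
(3,0): flips 1 -> legal
(3,1): no bracket -> illegal
(3,4): flips 2 -> legal
(4,0): no bracket -> illegal
(4,1): no bracket -> illegal
(4,4): flips 1 -> legal
(5,0): no bracket -> illegal
(5,2): flips 1 -> legal
(5,3): no bracket -> illegal
(5,4): flips 1 -> legal
W mobility = 9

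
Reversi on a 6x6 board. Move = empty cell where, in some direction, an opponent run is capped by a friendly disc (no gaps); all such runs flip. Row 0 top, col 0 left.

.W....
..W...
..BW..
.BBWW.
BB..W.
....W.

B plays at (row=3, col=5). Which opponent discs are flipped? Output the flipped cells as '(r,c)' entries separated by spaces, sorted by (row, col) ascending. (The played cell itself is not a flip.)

Dir NW: first cell '.' (not opp) -> no flip
Dir N: first cell '.' (not opp) -> no flip
Dir NE: edge -> no flip
Dir W: opp run (3,4) (3,3) capped by B -> flip
Dir E: edge -> no flip
Dir SW: opp run (4,4), next='.' -> no flip
Dir S: first cell '.' (not opp) -> no flip
Dir SE: edge -> no flip

Answer: (3,3) (3,4)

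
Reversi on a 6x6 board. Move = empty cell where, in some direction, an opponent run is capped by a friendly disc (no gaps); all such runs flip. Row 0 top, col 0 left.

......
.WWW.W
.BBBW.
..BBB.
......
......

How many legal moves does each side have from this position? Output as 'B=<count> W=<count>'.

-- B to move --
(0,0): flips 1 -> legal
(0,1): flips 2 -> legal
(0,2): flips 1 -> legal
(0,3): flips 2 -> legal
(0,4): flips 1 -> legal
(0,5): no bracket -> illegal
(1,0): no bracket -> illegal
(1,4): flips 1 -> legal
(2,0): no bracket -> illegal
(2,5): flips 1 -> legal
(3,5): no bracket -> illegal
B mobility = 7
-- W to move --
(1,0): no bracket -> illegal
(1,4): no bracket -> illegal
(2,0): flips 3 -> legal
(2,5): no bracket -> illegal
(3,0): flips 1 -> legal
(3,1): flips 2 -> legal
(3,5): no bracket -> illegal
(4,1): no bracket -> illegal
(4,2): flips 3 -> legal
(4,3): flips 2 -> legal
(4,4): flips 3 -> legal
(4,5): flips 2 -> legal
W mobility = 7

Answer: B=7 W=7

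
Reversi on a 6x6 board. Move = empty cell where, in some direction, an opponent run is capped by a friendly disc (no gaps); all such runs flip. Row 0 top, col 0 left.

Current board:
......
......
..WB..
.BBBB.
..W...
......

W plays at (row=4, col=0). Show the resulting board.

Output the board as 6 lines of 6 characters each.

Answer: ......
......
..WB..
.WBBB.
W.W...
......

Derivation:
Place W at (4,0); scan 8 dirs for brackets.
Dir NW: edge -> no flip
Dir N: first cell '.' (not opp) -> no flip
Dir NE: opp run (3,1) capped by W -> flip
Dir W: edge -> no flip
Dir E: first cell '.' (not opp) -> no flip
Dir SW: edge -> no flip
Dir S: first cell '.' (not opp) -> no flip
Dir SE: first cell '.' (not opp) -> no flip
All flips: (3,1)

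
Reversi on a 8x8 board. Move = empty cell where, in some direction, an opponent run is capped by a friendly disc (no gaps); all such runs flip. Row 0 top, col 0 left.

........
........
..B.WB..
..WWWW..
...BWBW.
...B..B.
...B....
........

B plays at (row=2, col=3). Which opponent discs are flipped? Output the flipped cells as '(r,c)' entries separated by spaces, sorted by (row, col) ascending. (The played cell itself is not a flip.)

Dir NW: first cell '.' (not opp) -> no flip
Dir N: first cell '.' (not opp) -> no flip
Dir NE: first cell '.' (not opp) -> no flip
Dir W: first cell 'B' (not opp) -> no flip
Dir E: opp run (2,4) capped by B -> flip
Dir SW: opp run (3,2), next='.' -> no flip
Dir S: opp run (3,3) capped by B -> flip
Dir SE: opp run (3,4) capped by B -> flip

Answer: (2,4) (3,3) (3,4)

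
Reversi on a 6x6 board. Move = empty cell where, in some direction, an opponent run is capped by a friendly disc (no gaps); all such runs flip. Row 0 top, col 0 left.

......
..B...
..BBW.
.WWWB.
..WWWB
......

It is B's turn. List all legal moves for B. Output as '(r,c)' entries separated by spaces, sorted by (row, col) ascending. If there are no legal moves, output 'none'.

Answer: (1,4) (2,5) (3,0) (4,0) (4,1) (5,2) (5,3) (5,4) (5,5)

Derivation:
(1,3): no bracket -> illegal
(1,4): flips 1 -> legal
(1,5): no bracket -> illegal
(2,0): no bracket -> illegal
(2,1): no bracket -> illegal
(2,5): flips 1 -> legal
(3,0): flips 3 -> legal
(3,5): no bracket -> illegal
(4,0): flips 1 -> legal
(4,1): flips 4 -> legal
(5,1): no bracket -> illegal
(5,2): flips 3 -> legal
(5,3): flips 2 -> legal
(5,4): flips 1 -> legal
(5,5): flips 2 -> legal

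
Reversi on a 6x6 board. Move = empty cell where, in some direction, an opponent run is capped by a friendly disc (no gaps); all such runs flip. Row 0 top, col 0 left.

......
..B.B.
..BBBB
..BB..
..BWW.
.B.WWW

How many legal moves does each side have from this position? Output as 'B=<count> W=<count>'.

-- B to move --
(3,4): no bracket -> illegal
(3,5): no bracket -> illegal
(4,5): flips 2 -> legal
(5,2): no bracket -> illegal
B mobility = 1
-- W to move --
(0,1): no bracket -> illegal
(0,2): no bracket -> illegal
(0,3): no bracket -> illegal
(0,4): no bracket -> illegal
(0,5): no bracket -> illegal
(1,1): flips 2 -> legal
(1,3): flips 2 -> legal
(1,5): no bracket -> illegal
(2,1): flips 1 -> legal
(3,1): flips 1 -> legal
(3,4): no bracket -> illegal
(3,5): no bracket -> illegal
(4,0): no bracket -> illegal
(4,1): flips 1 -> legal
(5,0): no bracket -> illegal
(5,2): no bracket -> illegal
W mobility = 5

Answer: B=1 W=5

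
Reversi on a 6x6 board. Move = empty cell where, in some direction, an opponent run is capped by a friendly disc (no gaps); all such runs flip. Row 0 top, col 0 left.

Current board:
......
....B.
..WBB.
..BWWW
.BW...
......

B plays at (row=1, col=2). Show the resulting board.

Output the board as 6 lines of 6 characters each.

Answer: ......
..B.B.
..BBB.
..BWWW
.BW...
......

Derivation:
Place B at (1,2); scan 8 dirs for brackets.
Dir NW: first cell '.' (not opp) -> no flip
Dir N: first cell '.' (not opp) -> no flip
Dir NE: first cell '.' (not opp) -> no flip
Dir W: first cell '.' (not opp) -> no flip
Dir E: first cell '.' (not opp) -> no flip
Dir SW: first cell '.' (not opp) -> no flip
Dir S: opp run (2,2) capped by B -> flip
Dir SE: first cell 'B' (not opp) -> no flip
All flips: (2,2)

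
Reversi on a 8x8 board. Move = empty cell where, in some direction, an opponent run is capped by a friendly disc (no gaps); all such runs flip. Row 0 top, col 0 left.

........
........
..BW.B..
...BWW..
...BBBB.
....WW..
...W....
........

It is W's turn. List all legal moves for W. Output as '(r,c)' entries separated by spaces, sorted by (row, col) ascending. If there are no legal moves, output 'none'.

(1,1): flips 3 -> legal
(1,2): no bracket -> illegal
(1,3): no bracket -> illegal
(1,4): no bracket -> illegal
(1,5): flips 1 -> legal
(1,6): flips 1 -> legal
(2,1): flips 1 -> legal
(2,4): no bracket -> illegal
(2,6): no bracket -> illegal
(3,1): no bracket -> illegal
(3,2): flips 2 -> legal
(3,6): flips 1 -> legal
(3,7): flips 1 -> legal
(4,2): no bracket -> illegal
(4,7): no bracket -> illegal
(5,2): flips 1 -> legal
(5,3): flips 3 -> legal
(5,6): flips 1 -> legal
(5,7): flips 1 -> legal

Answer: (1,1) (1,5) (1,6) (2,1) (3,2) (3,6) (3,7) (5,2) (5,3) (5,6) (5,7)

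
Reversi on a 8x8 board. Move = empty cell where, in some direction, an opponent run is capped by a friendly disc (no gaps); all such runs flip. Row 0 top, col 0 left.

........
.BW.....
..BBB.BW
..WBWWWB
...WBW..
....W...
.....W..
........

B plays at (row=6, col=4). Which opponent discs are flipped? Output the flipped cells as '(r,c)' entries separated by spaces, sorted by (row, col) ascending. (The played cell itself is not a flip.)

Dir NW: first cell '.' (not opp) -> no flip
Dir N: opp run (5,4) capped by B -> flip
Dir NE: first cell '.' (not opp) -> no flip
Dir W: first cell '.' (not opp) -> no flip
Dir E: opp run (6,5), next='.' -> no flip
Dir SW: first cell '.' (not opp) -> no flip
Dir S: first cell '.' (not opp) -> no flip
Dir SE: first cell '.' (not opp) -> no flip

Answer: (5,4)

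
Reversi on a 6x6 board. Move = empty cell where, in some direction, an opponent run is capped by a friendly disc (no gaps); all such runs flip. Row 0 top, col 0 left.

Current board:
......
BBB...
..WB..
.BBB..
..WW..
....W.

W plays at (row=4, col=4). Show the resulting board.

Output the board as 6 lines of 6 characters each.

Answer: ......
BBB...
..WB..
.BBW..
..WWW.
....W.

Derivation:
Place W at (4,4); scan 8 dirs for brackets.
Dir NW: opp run (3,3) capped by W -> flip
Dir N: first cell '.' (not opp) -> no flip
Dir NE: first cell '.' (not opp) -> no flip
Dir W: first cell 'W' (not opp) -> no flip
Dir E: first cell '.' (not opp) -> no flip
Dir SW: first cell '.' (not opp) -> no flip
Dir S: first cell 'W' (not opp) -> no flip
Dir SE: first cell '.' (not opp) -> no flip
All flips: (3,3)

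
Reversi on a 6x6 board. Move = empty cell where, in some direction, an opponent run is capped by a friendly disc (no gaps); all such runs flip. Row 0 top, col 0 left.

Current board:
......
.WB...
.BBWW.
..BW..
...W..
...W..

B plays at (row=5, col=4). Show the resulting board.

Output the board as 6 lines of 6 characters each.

Place B at (5,4); scan 8 dirs for brackets.
Dir NW: opp run (4,3) capped by B -> flip
Dir N: first cell '.' (not opp) -> no flip
Dir NE: first cell '.' (not opp) -> no flip
Dir W: opp run (5,3), next='.' -> no flip
Dir E: first cell '.' (not opp) -> no flip
Dir SW: edge -> no flip
Dir S: edge -> no flip
Dir SE: edge -> no flip
All flips: (4,3)

Answer: ......
.WB...
.BBWW.
..BW..
...B..
...WB.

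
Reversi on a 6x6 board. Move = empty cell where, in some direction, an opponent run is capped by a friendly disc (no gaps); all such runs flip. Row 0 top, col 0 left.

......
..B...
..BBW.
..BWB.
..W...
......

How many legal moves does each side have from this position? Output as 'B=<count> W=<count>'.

Answer: B=5 W=7

Derivation:
-- B to move --
(1,3): no bracket -> illegal
(1,4): flips 1 -> legal
(1,5): no bracket -> illegal
(2,5): flips 1 -> legal
(3,1): no bracket -> illegal
(3,5): no bracket -> illegal
(4,1): no bracket -> illegal
(4,3): flips 1 -> legal
(4,4): flips 1 -> legal
(5,1): no bracket -> illegal
(5,2): flips 1 -> legal
(5,3): no bracket -> illegal
B mobility = 5
-- W to move --
(0,1): no bracket -> illegal
(0,2): flips 3 -> legal
(0,3): no bracket -> illegal
(1,1): flips 1 -> legal
(1,3): flips 1 -> legal
(1,4): no bracket -> illegal
(2,1): flips 2 -> legal
(2,5): no bracket -> illegal
(3,1): flips 1 -> legal
(3,5): flips 1 -> legal
(4,1): no bracket -> illegal
(4,3): no bracket -> illegal
(4,4): flips 1 -> legal
(4,5): no bracket -> illegal
W mobility = 7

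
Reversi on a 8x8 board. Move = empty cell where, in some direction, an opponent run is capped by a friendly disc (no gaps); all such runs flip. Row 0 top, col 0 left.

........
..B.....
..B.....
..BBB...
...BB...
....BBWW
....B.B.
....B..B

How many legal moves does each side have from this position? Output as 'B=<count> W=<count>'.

Answer: B=1 W=3

Derivation:
-- B to move --
(4,5): no bracket -> illegal
(4,6): flips 1 -> legal
(4,7): no bracket -> illegal
(6,5): no bracket -> illegal
(6,7): no bracket -> illegal
B mobility = 1
-- W to move --
(0,1): no bracket -> illegal
(0,2): no bracket -> illegal
(0,3): no bracket -> illegal
(1,1): no bracket -> illegal
(1,3): no bracket -> illegal
(2,1): no bracket -> illegal
(2,3): no bracket -> illegal
(2,4): no bracket -> illegal
(2,5): no bracket -> illegal
(3,1): no bracket -> illegal
(3,5): no bracket -> illegal
(4,1): no bracket -> illegal
(4,2): no bracket -> illegal
(4,5): no bracket -> illegal
(4,6): no bracket -> illegal
(5,2): no bracket -> illegal
(5,3): flips 2 -> legal
(6,3): no bracket -> illegal
(6,5): no bracket -> illegal
(6,7): no bracket -> illegal
(7,3): no bracket -> illegal
(7,5): flips 1 -> legal
(7,6): flips 1 -> legal
W mobility = 3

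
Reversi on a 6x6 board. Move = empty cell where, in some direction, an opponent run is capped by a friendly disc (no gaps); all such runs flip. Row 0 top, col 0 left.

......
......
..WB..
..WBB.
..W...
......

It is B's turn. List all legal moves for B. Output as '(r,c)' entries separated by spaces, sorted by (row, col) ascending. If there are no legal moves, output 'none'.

(1,1): flips 1 -> legal
(1,2): no bracket -> illegal
(1,3): no bracket -> illegal
(2,1): flips 1 -> legal
(3,1): flips 1 -> legal
(4,1): flips 1 -> legal
(4,3): no bracket -> illegal
(5,1): flips 1 -> legal
(5,2): no bracket -> illegal
(5,3): no bracket -> illegal

Answer: (1,1) (2,1) (3,1) (4,1) (5,1)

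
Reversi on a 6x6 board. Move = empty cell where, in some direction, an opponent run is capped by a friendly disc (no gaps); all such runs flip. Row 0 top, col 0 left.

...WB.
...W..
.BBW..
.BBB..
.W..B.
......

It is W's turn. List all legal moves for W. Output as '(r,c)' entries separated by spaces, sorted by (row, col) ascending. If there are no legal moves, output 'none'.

(0,5): flips 1 -> legal
(1,0): no bracket -> illegal
(1,1): flips 2 -> legal
(1,2): no bracket -> illegal
(1,4): no bracket -> illegal
(1,5): no bracket -> illegal
(2,0): flips 2 -> legal
(2,4): no bracket -> illegal
(3,0): no bracket -> illegal
(3,4): no bracket -> illegal
(3,5): no bracket -> illegal
(4,0): flips 2 -> legal
(4,2): no bracket -> illegal
(4,3): flips 1 -> legal
(4,5): no bracket -> illegal
(5,3): no bracket -> illegal
(5,4): no bracket -> illegal
(5,5): no bracket -> illegal

Answer: (0,5) (1,1) (2,0) (4,0) (4,3)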